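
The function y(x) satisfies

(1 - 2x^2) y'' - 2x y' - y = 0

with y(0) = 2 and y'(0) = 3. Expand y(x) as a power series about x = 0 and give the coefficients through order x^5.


Ansatz: y(x) = sum_{n>=0} a_n x^n, so y'(x) = sum_{n>=1} n a_n x^(n-1) and y''(x) = sum_{n>=2} n(n-1) a_n x^(n-2).
Substitute into P(x) y'' + Q(x) y' + R(x) y = 0 with P(x) = 1 - 2x^2, Q(x) = -2x, R(x) = -1, and match powers of x.
Initial conditions: a_0 = 2, a_1 = 3.
Setting the coefficient of each power of x to zero and solving order by order (substituting the coefficients already found):
  x^0: 2 a_2 - a_0 = 0  ->  2 a_2 = a_0 = 2  ->  a_2 = 1
  x^1: 6 a_3 - 3 a_1 = 0  ->  6 a_3 = 3 a_1 = 9  ->  a_3 = 3/2
  x^2: 12 a_4 - 9 a_2 = 0  ->  12 a_4 = 9 a_2 = 9  ->  a_4 = 3/4
  x^3: 20 a_5 - 19 a_3 = 0  ->  20 a_5 = 19 a_3 = 57/2  ->  a_5 = 57/40
Truncated series: y(x) = 2 + 3 x + x^2 + (3/2) x^3 + (3/4) x^4 + (57/40) x^5 + O(x^6).

a_0 = 2; a_1 = 3; a_2 = 1; a_3 = 3/2; a_4 = 3/4; a_5 = 57/40


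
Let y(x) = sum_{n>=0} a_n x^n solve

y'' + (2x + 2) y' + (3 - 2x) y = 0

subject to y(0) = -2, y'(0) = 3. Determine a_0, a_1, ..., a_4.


Ansatz: y(x) = sum_{n>=0} a_n x^n, so y'(x) = sum_{n>=1} n a_n x^(n-1) and y''(x) = sum_{n>=2} n(n-1) a_n x^(n-2).
Substitute into P(x) y'' + Q(x) y' + R(x) y = 0 with P(x) = 1, Q(x) = 2x + 2, R(x) = 3 - 2x, and match powers of x.
Initial conditions: a_0 = -2, a_1 = 3.
Setting the coefficient of each power of x to zero and solving order by order (substituting the coefficients already found):
  x^0: 2 a_2 + 2 a_1 + 3 a_0 = 0  ->  2 a_2 = -2 a_1 - 3 a_0 = 0  ->  a_2 = 0
  x^1: 6 a_3 + 4 a_2 + 5 a_1 - 2 a_0 = 0  ->  6 a_3 = -4 a_2 - 5 a_1 + 2 a_0 = -19  ->  a_3 = -19/6
  x^2: 12 a_4 + 6 a_3 + 7 a_2 - 2 a_1 = 0  ->  12 a_4 = -6 a_3 - 7 a_2 + 2 a_1 = 25  ->  a_4 = 25/12
Truncated series: y(x) = -2 + 3 x - (19/6) x^3 + (25/12) x^4 + O(x^5).

a_0 = -2; a_1 = 3; a_2 = 0; a_3 = -19/6; a_4 = 25/12


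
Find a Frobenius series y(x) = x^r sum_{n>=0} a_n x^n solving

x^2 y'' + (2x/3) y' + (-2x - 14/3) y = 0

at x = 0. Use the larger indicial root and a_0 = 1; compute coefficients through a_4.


Write in Frobenius form y'' + (p(x)/x) y' + (q(x)/x^2) y = 0:
  p(x) = 2/3,  q(x) = -2x - 14/3.
Indicial equation: r(r-1) + (2/3) r + (-14/3) = 0 -> roots r_1 = 7/3, r_2 = -2.
Take r = r_1 = 7/3. Let y(x) = x^r sum_{n>=0} a_n x^n with a_0 = 1.
Substitute y = x^r sum a_n x^n and match x^{r+n}. The recurrence is
  D(n) a_n - 2 a_{n-1} = 0,  where D(n) = (r+n)(r+n-1) + (2/3)(r+n) + (-14/3).
  a_n = 2 / D(n) * a_{n-1}.
Since the indicial polynomial factors as (r - r_1)(r - r_2), D(n) = (r_1 + n - r_1)(r_1 + n - r_2) = n(n + 13/3).
Evaluating step by step (a_0 = 1):
  n = 1: D(1) = 1(1 + 13/3) = 16/3; numerator = 2(1) = 2; a_1 = (2)/(16/3) = 3/8
  n = 2: D(2) = 2(2 + 13/3) = 38/3; numerator = 2(3/8) = 3/4; a_2 = (3/4)/(38/3) = 9/152
  n = 3: D(3) = 3(3 + 13/3) = 22; numerator = 2(9/152) = 9/76; a_3 = (9/76)/(22) = 9/1672
  n = 4: D(4) = 4(4 + 13/3) = 100/3; numerator = 2(9/1672) = 9/836; a_4 = (9/836)/(100/3) = 27/83600

r = 7/3; a_0 = 1; a_1 = 3/8; a_2 = 9/152; a_3 = 9/1672; a_4 = 27/83600


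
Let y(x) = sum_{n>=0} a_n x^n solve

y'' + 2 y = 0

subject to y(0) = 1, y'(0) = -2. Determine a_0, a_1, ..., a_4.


Ansatz: y(x) = sum_{n>=0} a_n x^n, so y'(x) = sum_{n>=1} n a_n x^(n-1) and y''(x) = sum_{n>=2} n(n-1) a_n x^(n-2).
Substitute into P(x) y'' + Q(x) y' + R(x) y = 0 with P(x) = 1, Q(x) = 0, R(x) = 2, and match powers of x.
Initial conditions: a_0 = 1, a_1 = -2.
Setting the coefficient of each power of x to zero and solving order by order (substituting the coefficients already found):
  x^0: 2 a_2 + 2 a_0 = 0  ->  2 a_2 = -2 a_0 = -2  ->  a_2 = -1
  x^1: 6 a_3 + 2 a_1 = 0  ->  6 a_3 = -2 a_1 = 4  ->  a_3 = 2/3
  x^2: 12 a_4 + 2 a_2 = 0  ->  12 a_4 = -2 a_2 = 2  ->  a_4 = 1/6
Truncated series: y(x) = 1 - 2 x - x^2 + (2/3) x^3 + (1/6) x^4 + O(x^5).

a_0 = 1; a_1 = -2; a_2 = -1; a_3 = 2/3; a_4 = 1/6


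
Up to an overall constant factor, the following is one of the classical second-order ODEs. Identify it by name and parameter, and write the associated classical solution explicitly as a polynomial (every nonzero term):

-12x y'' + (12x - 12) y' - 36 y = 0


All three coefficients share the factor -12; dividing through by -12 gives  x y'' + (1 - x) y' + 3 y = 0.
This matches the Laguerre equation x y'' + (1 - x) y' + n y = 0 with n = 3; the polynomial solution is L_3(x).
With y = sum_k a_k x^k, matching x^k gives (k+1)k a_{k+1} + (k+1) a_{k+1} - k a_k + n a_k = 0, i.e. (k+1)^2 a_{k+1} = (k - n) a_k = (k - 3) a_k. The right side vanishes at k = 3, so the series terminates at degree 3.
Standard normalization L_n(0) = 1 gives a_0 = 1. Work upward with a_{k+1} = (k - 3) a_k / (k+1)^2:
  a_1 = (0 - 3)(1) / 1^2 = -3/1 = -3
  a_2 = (1 - 3)(-3) / 2^2 = 6/4 = 3/2
  a_3 = (2 - 3)(3/2) / 3^2 = (-3/2)/9 = -1/6
Hence L_3(x) = -x^3/6 + 3 x^2/2 - 3 x + 1.

L_3(x); series = -x^3/6 + 3 x^2/2 - 3 x + 1


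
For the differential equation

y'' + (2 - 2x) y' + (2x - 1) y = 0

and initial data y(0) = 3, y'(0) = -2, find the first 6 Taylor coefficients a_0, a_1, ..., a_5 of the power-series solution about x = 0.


Ansatz: y(x) = sum_{n>=0} a_n x^n, so y'(x) = sum_{n>=1} n a_n x^(n-1) and y''(x) = sum_{n>=2} n(n-1) a_n x^(n-2).
Substitute into P(x) y'' + Q(x) y' + R(x) y = 0 with P(x) = 1, Q(x) = 2 - 2x, R(x) = 2x - 1, and match powers of x.
Initial conditions: a_0 = 3, a_1 = -2.
Setting the coefficient of each power of x to zero and solving order by order (substituting the coefficients already found):
  x^0: 2 a_2 + 2 a_1 - a_0 = 0  ->  2 a_2 = -2 a_1 + a_0 = 7  ->  a_2 = 7/2
  x^1: 6 a_3 + 4 a_2 - 3 a_1 + 2 a_0 = 0  ->  6 a_3 = -4 a_2 + 3 a_1 - 2 a_0 = -26  ->  a_3 = -13/3
  x^2: 12 a_4 + 6 a_3 - 5 a_2 + 2 a_1 = 0  ->  12 a_4 = -6 a_3 + 5 a_2 - 2 a_1 = 95/2  ->  a_4 = 95/24
  x^3: 20 a_5 + 8 a_4 - 7 a_3 + 2 a_2 = 0  ->  20 a_5 = -8 a_4 + 7 a_3 - 2 a_2 = -69  ->  a_5 = -69/20
Truncated series: y(x) = 3 - 2 x + (7/2) x^2 - (13/3) x^3 + (95/24) x^4 - (69/20) x^5 + O(x^6).

a_0 = 3; a_1 = -2; a_2 = 7/2; a_3 = -13/3; a_4 = 95/24; a_5 = -69/20


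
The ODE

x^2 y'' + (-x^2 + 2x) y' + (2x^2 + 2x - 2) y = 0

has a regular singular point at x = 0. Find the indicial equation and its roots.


Divide by x^2 to reach normal form y'' + P_1(x) y' + P_2(x) y = 0 with P_1(x) = -1 + 2/x and P_2(x) = 2 + 2/x - 2/x^2.
x = 0 is a singular point because the y'-coefficient -1 + 2/x has a pole at x = 0 and the y-coefficient 2 + 2/x - 2/x^2 has a pole at x = 0.
It is a regular singular point because x P_1(x) = p(x) = 2 - x and x^2 P_2(x) = q(x) = 2x^2 + 2x - 2 are polynomials, hence analytic at x = 0.
p(0) = 2,  q(0) = -2.
Indicial equation: r(r-1) + p(0) r + q(0) = 0, i.e. r^2 + (p(0) - 1) r + q(0) = 0, i.e. r^2 + 1 r - 2 = 0.
Discriminant: (1)^2 - 4(-2) = 9, so r = (-1 ± 3)/2.
Solving: r_1 = 1, r_2 = -2.

indicial: r^2 + 1 r - 2 = 0; roots r_1 = 1, r_2 = -2


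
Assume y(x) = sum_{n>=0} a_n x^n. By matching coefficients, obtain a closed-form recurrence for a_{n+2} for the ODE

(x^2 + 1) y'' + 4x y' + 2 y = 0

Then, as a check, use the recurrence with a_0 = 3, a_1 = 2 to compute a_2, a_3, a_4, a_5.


Substitute y = sum_n a_n x^n.
(1 + 1 x^2) y'' contributes (n+2)(n+1) a_{n+2} + n(n-1) a_n at x^n.
4 x y'(x) contributes 4 n a_n at x^n.
2 y(x) contributes 2 a_n at x^n.
Matching x^n: (n+2)(n+1) a_{n+2} + (n(n-1) + 4 n + 2) a_n = 0.
Thus a_{n+2} = (-n(n-1) - 4 n - 2) / ((n+1)(n+2)) * a_n.

Check with a_0 = 3, a_1 = 2 (apply the recurrence for n = 0, 1, 2, 3): a_0 = 3, a_1 = 2, a_2 = -3, a_3 = -2, a_4 = 3, a_5 = 2.

a_(n+2) = (-n(n-1) - 4 n - 2) / ((n+1)(n+2)) * a_n; check: a_0 = 3, a_1 = 2, a_2 = -3, a_3 = -2, a_4 = 3, a_5 = 2


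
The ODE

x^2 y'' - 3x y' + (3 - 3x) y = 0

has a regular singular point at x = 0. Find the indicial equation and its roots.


Divide by x^2 to reach normal form y'' + P_1(x) y' + P_2(x) y = 0 with P_1(x) = -3/x and P_2(x) = -3/x + 3/x^2.
x = 0 is a singular point because the y'-coefficient -3/x has a pole at x = 0 and the y-coefficient -3/x + 3/x^2 has a pole at x = 0.
It is a regular singular point because x P_1(x) = p(x) = -3 and x^2 P_2(x) = q(x) = 3 - 3x are polynomials, hence analytic at x = 0.
p(0) = -3,  q(0) = 3.
Indicial equation: r(r-1) + p(0) r + q(0) = 0, i.e. r^2 + (p(0) - 1) r + q(0) = 0, i.e. r^2 - 4 r + 3 = 0.
Discriminant: (-4)^2 - 4(3) = 4, so r = (4 ± 2)/2.
Solving: r_1 = 3, r_2 = 1.

indicial: r^2 - 4 r + 3 = 0; roots r_1 = 3, r_2 = 1


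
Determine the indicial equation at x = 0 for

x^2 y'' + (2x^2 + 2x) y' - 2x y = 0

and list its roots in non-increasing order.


Divide by x^2 to reach normal form y'' + P_1(x) y' + P_2(x) y = 0 with P_1(x) = 2 + 2/x and P_2(x) = -2/x.
x = 0 is a singular point because the y'-coefficient 2 + 2/x has a pole at x = 0 and the y-coefficient -2/x has a pole at x = 0.
It is a regular singular point because x P_1(x) = p(x) = 2x + 2 and x^2 P_2(x) = q(x) = -2x are polynomials, hence analytic at x = 0.
p(0) = 2,  q(0) = 0.
Indicial equation: r(r-1) + p(0) r + q(0) = 0, i.e. r^2 + (p(0) - 1) r + q(0) = 0, i.e. r^2 + 1 r = 0.
Discriminant: (1)^2 - 4(0) = 1, so r = (-1 ± 1)/2.
Solving: r_1 = 0, r_2 = -1.

indicial: r^2 + 1 r = 0; roots r_1 = 0, r_2 = -1


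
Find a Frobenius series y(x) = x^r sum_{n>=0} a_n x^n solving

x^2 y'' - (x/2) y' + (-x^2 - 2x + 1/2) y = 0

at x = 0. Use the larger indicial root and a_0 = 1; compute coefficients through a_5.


Write in Frobenius form y'' + (p(x)/x) y' + (q(x)/x^2) y = 0:
  p(x) = -1/2,  q(x) = -x^2 - 2x + 1/2.
Indicial equation: r(r-1) + (-1/2) r + (1/2) = 0 -> roots r_1 = 1, r_2 = 1/2.
Take r = r_1 = 1. Let y(x) = x^r sum_{n>=0} a_n x^n with a_0 = 1.
Substitute y = x^r sum a_n x^n and match x^{r+n}. The recurrence is
  D(n) a_n - 2 a_{n-1} - 1 a_{n-2} = 0,  where D(n) = (r+n)(r+n-1) + (-1/2)(r+n) + (1/2).
  a_n = [2 a_{n-1} + 1 a_{n-2}] / D(n).
Since the indicial polynomial factors as (r - r_1)(r - r_2), D(n) = (r_1 + n - r_1)(r_1 + n - r_2) = n(n + 1/2).
Evaluating step by step (a_0 = 1):
  n = 1: D(1) = 1(1 + 1/2) = 3/2; numerator = 2(1) = 2; a_1 = (2)/(3/2) = 4/3
  n = 2: D(2) = 2(2 + 1/2) = 5; numerator = 2(4/3) + 1(1) = 11/3; a_2 = (11/3)/(5) = 11/15
  n = 3: D(3) = 3(3 + 1/2) = 21/2; numerator = 2(11/15) + 1(4/3) = 14/5; a_3 = (14/5)/(21/2) = 4/15
  n = 4: D(4) = 4(4 + 1/2) = 18; numerator = 2(4/15) + 1(11/15) = 19/15; a_4 = (19/15)/(18) = 19/270
  n = 5: D(5) = 5(5 + 1/2) = 55/2; numerator = 2(19/270) + 1(4/15) = 11/27; a_5 = (11/27)/(55/2) = 2/135

r = 1; a_0 = 1; a_1 = 4/3; a_2 = 11/15; a_3 = 4/15; a_4 = 19/270; a_5 = 2/135


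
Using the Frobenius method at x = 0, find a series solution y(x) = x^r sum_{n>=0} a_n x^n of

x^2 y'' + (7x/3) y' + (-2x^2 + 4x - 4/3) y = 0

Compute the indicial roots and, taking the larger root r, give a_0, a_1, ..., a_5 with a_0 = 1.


Write in Frobenius form y'' + (p(x)/x) y' + (q(x)/x^2) y = 0:
  p(x) = 7/3,  q(x) = -2x^2 + 4x - 4/3.
Indicial equation: r(r-1) + (7/3) r + (-4/3) = 0 -> roots r_1 = 2/3, r_2 = -2.
Take r = r_1 = 2/3. Let y(x) = x^r sum_{n>=0} a_n x^n with a_0 = 1.
Substitute y = x^r sum a_n x^n and match x^{r+n}. The recurrence is
  D(n) a_n + 4 a_{n-1} - 2 a_{n-2} = 0,  where D(n) = (r+n)(r+n-1) + (7/3)(r+n) + (-4/3).
  a_n = [-4 a_{n-1} + 2 a_{n-2}] / D(n).
Since the indicial polynomial factors as (r - r_1)(r - r_2), D(n) = (r_1 + n - r_1)(r_1 + n - r_2) = n(n + 8/3).
Evaluating step by step (a_0 = 1):
  n = 1: D(1) = 1(1 + 8/3) = 11/3; numerator = -4(1) = -4; a_1 = (-4)/(11/3) = -12/11
  n = 2: D(2) = 2(2 + 8/3) = 28/3; numerator = -4(-12/11) + 2(1) = 70/11; a_2 = (70/11)/(28/3) = 15/22
  n = 3: D(3) = 3(3 + 8/3) = 17; numerator = -4(15/22) + 2(-12/11) = -54/11; a_3 = (-54/11)/(17) = -54/187
  n = 4: D(4) = 4(4 + 8/3) = 80/3; numerator = -4(-54/187) + 2(15/22) = 471/187; a_4 = (471/187)/(80/3) = 1413/14960
  n = 5: D(5) = 5(5 + 8/3) = 115/3; numerator = -4(1413/14960) + 2(-54/187) = -3573/3740; a_5 = (-3573/3740)/(115/3) = -10719/430100

r = 2/3; a_0 = 1; a_1 = -12/11; a_2 = 15/22; a_3 = -54/187; a_4 = 1413/14960; a_5 = -10719/430100


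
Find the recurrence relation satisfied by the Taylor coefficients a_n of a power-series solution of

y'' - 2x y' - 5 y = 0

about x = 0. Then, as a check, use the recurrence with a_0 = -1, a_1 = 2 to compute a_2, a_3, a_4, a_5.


Substitute y = sum_n a_n x^n.
y''(x) has coefficient (n+2)(n+1) a_{n+2} at x^n;
-2 x y'(x) has coefficient -2 n a_n at x^n (shift);
-5 y(x) has coefficient -5 a_n at x^n.
Matching x^n: (n+2)(n+1) a_{n+2} + (-2n - 5) a_n = 0.
Thus a_{n+2} = (2n + 5) / ((n+1)(n+2)) * a_n.

Check with a_0 = -1, a_1 = 2 (apply the recurrence for n = 0, 1, 2, 3): a_0 = -1, a_1 = 2, a_2 = -5/2, a_3 = 7/3, a_4 = -15/8, a_5 = 77/60.

a_(n+2) = (2n + 5) / ((n+1)(n+2)) * a_n; check: a_0 = -1, a_1 = 2, a_2 = -5/2, a_3 = 7/3, a_4 = -15/8, a_5 = 77/60


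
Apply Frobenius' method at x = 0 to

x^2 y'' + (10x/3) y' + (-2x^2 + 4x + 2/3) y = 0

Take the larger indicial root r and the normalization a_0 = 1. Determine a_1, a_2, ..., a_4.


Write in Frobenius form y'' + (p(x)/x) y' + (q(x)/x^2) y = 0:
  p(x) = 10/3,  q(x) = -2x^2 + 4x + 2/3.
Indicial equation: r(r-1) + (10/3) r + (2/3) = 0 -> roots r_1 = -1/3, r_2 = -2.
Take r = r_1 = -1/3. Let y(x) = x^r sum_{n>=0} a_n x^n with a_0 = 1.
Substitute y = x^r sum a_n x^n and match x^{r+n}. The recurrence is
  D(n) a_n + 4 a_{n-1} - 2 a_{n-2} = 0,  where D(n) = (r+n)(r+n-1) + (10/3)(r+n) + (2/3).
  a_n = [-4 a_{n-1} + 2 a_{n-2}] / D(n).
Since the indicial polynomial factors as (r - r_1)(r - r_2), D(n) = (r_1 + n - r_1)(r_1 + n - r_2) = n(n + 5/3).
Evaluating step by step (a_0 = 1):
  n = 1: D(1) = 1(1 + 5/3) = 8/3; numerator = -4(1) = -4; a_1 = (-4)/(8/3) = -3/2
  n = 2: D(2) = 2(2 + 5/3) = 22/3; numerator = -4(-3/2) + 2(1) = 8; a_2 = (8)/(22/3) = 12/11
  n = 3: D(3) = 3(3 + 5/3) = 14; numerator = -4(12/11) + 2(-3/2) = -81/11; a_3 = (-81/11)/(14) = -81/154
  n = 4: D(4) = 4(4 + 5/3) = 68/3; numerator = -4(-81/154) + 2(12/11) = 30/7; a_4 = (30/7)/(68/3) = 45/238

r = -1/3; a_0 = 1; a_1 = -3/2; a_2 = 12/11; a_3 = -81/154; a_4 = 45/238


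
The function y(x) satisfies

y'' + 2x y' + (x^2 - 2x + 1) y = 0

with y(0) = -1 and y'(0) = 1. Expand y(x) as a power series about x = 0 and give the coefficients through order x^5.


Ansatz: y(x) = sum_{n>=0} a_n x^n, so y'(x) = sum_{n>=1} n a_n x^(n-1) and y''(x) = sum_{n>=2} n(n-1) a_n x^(n-2).
Substitute into P(x) y'' + Q(x) y' + R(x) y = 0 with P(x) = 1, Q(x) = 2x, R(x) = x^2 - 2x + 1, and match powers of x.
Initial conditions: a_0 = -1, a_1 = 1.
Setting the coefficient of each power of x to zero and solving order by order (substituting the coefficients already found):
  x^0: 2 a_2 + a_0 = 0  ->  2 a_2 = -a_0 = 1  ->  a_2 = 1/2
  x^1: 6 a_3 + 3 a_1 - 2 a_0 = 0  ->  6 a_3 = -3 a_1 + 2 a_0 = -5  ->  a_3 = -5/6
  x^2: 12 a_4 + 5 a_2 - 2 a_1 + a_0 = 0  ->  12 a_4 = -5 a_2 + 2 a_1 - a_0 = 1/2  ->  a_4 = 1/24
  x^3: 20 a_5 + 7 a_3 - 2 a_2 + a_1 = 0  ->  20 a_5 = -7 a_3 + 2 a_2 - a_1 = 35/6  ->  a_5 = 7/24
Truncated series: y(x) = -1 + x + (1/2) x^2 - (5/6) x^3 + (1/24) x^4 + (7/24) x^5 + O(x^6).

a_0 = -1; a_1 = 1; a_2 = 1/2; a_3 = -5/6; a_4 = 1/24; a_5 = 7/24


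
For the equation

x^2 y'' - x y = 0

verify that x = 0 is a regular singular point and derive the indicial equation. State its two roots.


Divide by x^2 to reach normal form y'' + P_1(x) y' + P_2(x) y = 0 with P_1(x) = 0 and P_2(x) = -1/x.
x = 0 is a singular point because the y-coefficient -1/x has a pole at x = 0.
It is a regular singular point because x P_1(x) = p(x) = 0 and x^2 P_2(x) = q(x) = -x are polynomials, hence analytic at x = 0.
p(0) = 0,  q(0) = 0.
Indicial equation: r(r-1) + p(0) r + q(0) = 0, i.e. r^2 + (p(0) - 1) r + q(0) = 0, i.e. r^2 - 1 r = 0.
Discriminant: (-1)^2 - 4(0) = 1, so r = (1 ± 1)/2.
Solving: r_1 = 1, r_2 = 0.

indicial: r^2 - 1 r = 0; roots r_1 = 1, r_2 = 0


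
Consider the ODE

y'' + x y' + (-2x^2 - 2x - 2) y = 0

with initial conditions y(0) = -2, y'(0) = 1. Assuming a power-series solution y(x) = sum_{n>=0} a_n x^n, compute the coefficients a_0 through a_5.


Ansatz: y(x) = sum_{n>=0} a_n x^n, so y'(x) = sum_{n>=1} n a_n x^(n-1) and y''(x) = sum_{n>=2} n(n-1) a_n x^(n-2).
Substitute into P(x) y'' + Q(x) y' + R(x) y = 0 with P(x) = 1, Q(x) = x, R(x) = -2x^2 - 2x - 2, and match powers of x.
Initial conditions: a_0 = -2, a_1 = 1.
Setting the coefficient of each power of x to zero and solving order by order (substituting the coefficients already found):
  x^0: 2 a_2 - 2 a_0 = 0  ->  2 a_2 = 2 a_0 = -4  ->  a_2 = -2
  x^1: 6 a_3 - a_1 - 2 a_0 = 0  ->  6 a_3 = a_1 + 2 a_0 = -3  ->  a_3 = -1/2
  x^2: 12 a_4 - 2 a_1 - 2 a_0 = 0  ->  12 a_4 = 2 a_1 + 2 a_0 = -2  ->  a_4 = -1/6
  x^3: 20 a_5 + a_3 - 2 a_2 - 2 a_1 = 0  ->  20 a_5 = -a_3 + 2 a_2 + 2 a_1 = -3/2  ->  a_5 = -3/40
Truncated series: y(x) = -2 + x - 2 x^2 - (1/2) x^3 - (1/6) x^4 - (3/40) x^5 + O(x^6).

a_0 = -2; a_1 = 1; a_2 = -2; a_3 = -1/2; a_4 = -1/6; a_5 = -3/40


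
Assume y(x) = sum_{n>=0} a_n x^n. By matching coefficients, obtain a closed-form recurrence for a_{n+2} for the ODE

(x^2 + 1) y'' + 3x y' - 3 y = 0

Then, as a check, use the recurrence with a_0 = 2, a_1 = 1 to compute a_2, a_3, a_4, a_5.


Substitute y = sum_n a_n x^n.
(1 + 1 x^2) y'' contributes (n+2)(n+1) a_{n+2} + n(n-1) a_n at x^n.
3 x y'(x) contributes 3 n a_n at x^n.
-3 y(x) contributes -3 a_n at x^n.
Matching x^n: (n+2)(n+1) a_{n+2} + (n(n-1) + 3 n - 3) a_n = 0.
Thus a_{n+2} = (-n(n-1) - 3 n + 3) / ((n+1)(n+2)) * a_n.

Check with a_0 = 2, a_1 = 1 (apply the recurrence for n = 0, 1, 2, 3): a_0 = 2, a_1 = 1, a_2 = 3, a_3 = 0, a_4 = -5/4, a_5 = 0.

a_(n+2) = (-n(n-1) - 3 n + 3) / ((n+1)(n+2)) * a_n; check: a_0 = 2, a_1 = 1, a_2 = 3, a_3 = 0, a_4 = -5/4, a_5 = 0


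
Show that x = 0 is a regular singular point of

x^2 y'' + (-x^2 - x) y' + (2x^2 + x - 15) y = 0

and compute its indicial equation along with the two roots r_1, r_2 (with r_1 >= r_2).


Divide by x^2 to reach normal form y'' + P_1(x) y' + P_2(x) y = 0 with P_1(x) = -1 - 1/x and P_2(x) = 2 + 1/x - 15/x^2.
x = 0 is a singular point because the y'-coefficient -1 - 1/x has a pole at x = 0 and the y-coefficient 2 + 1/x - 15/x^2 has a pole at x = 0.
It is a regular singular point because x P_1(x) = p(x) = -x - 1 and x^2 P_2(x) = q(x) = 2x^2 + x - 15 are polynomials, hence analytic at x = 0.
p(0) = -1,  q(0) = -15.
Indicial equation: r(r-1) + p(0) r + q(0) = 0, i.e. r^2 + (p(0) - 1) r + q(0) = 0, i.e. r^2 - 2 r - 15 = 0.
Discriminant: (-2)^2 - 4(-15) = 64, so r = (2 ± 8)/2.
Solving: r_1 = 5, r_2 = -3.

indicial: r^2 - 2 r - 15 = 0; roots r_1 = 5, r_2 = -3


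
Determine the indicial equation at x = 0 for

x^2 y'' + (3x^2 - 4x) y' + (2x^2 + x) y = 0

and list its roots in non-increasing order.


Divide by x^2 to reach normal form y'' + P_1(x) y' + P_2(x) y = 0 with P_1(x) = 3 - 4/x and P_2(x) = 2 + 1/x.
x = 0 is a singular point because the y'-coefficient 3 - 4/x has a pole at x = 0 and the y-coefficient 2 + 1/x has a pole at x = 0.
It is a regular singular point because x P_1(x) = p(x) = 3x - 4 and x^2 P_2(x) = q(x) = 2x^2 + x are polynomials, hence analytic at x = 0.
p(0) = -4,  q(0) = 0.
Indicial equation: r(r-1) + p(0) r + q(0) = 0, i.e. r^2 + (p(0) - 1) r + q(0) = 0, i.e. r^2 - 5 r = 0.
Discriminant: (-5)^2 - 4(0) = 25, so r = (5 ± 5)/2.
Solving: r_1 = 5, r_2 = 0.

indicial: r^2 - 5 r = 0; roots r_1 = 5, r_2 = 0


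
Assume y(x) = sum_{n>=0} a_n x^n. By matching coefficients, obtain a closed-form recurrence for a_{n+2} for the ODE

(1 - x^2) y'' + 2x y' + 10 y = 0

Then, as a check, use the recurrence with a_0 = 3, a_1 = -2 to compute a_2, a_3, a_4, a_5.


Substitute y = sum_n a_n x^n.
(1 - 1 x^2) y'' contributes (n+2)(n+1) a_{n+2} - n(n-1) a_n at x^n.
2 x y'(x) contributes 2 n a_n at x^n.
10 y(x) contributes 10 a_n at x^n.
Matching x^n: (n+2)(n+1) a_{n+2} + (-n(n-1) + 2 n + 10) a_n = 0.
Thus a_{n+2} = (n(n-1) - 2 n - 10) / ((n+1)(n+2)) * a_n.

Check with a_0 = 3, a_1 = -2 (apply the recurrence for n = 0, 1, 2, 3): a_0 = 3, a_1 = -2, a_2 = -15, a_3 = 4, a_4 = 15, a_5 = -2.

a_(n+2) = (n(n-1) - 2 n - 10) / ((n+1)(n+2)) * a_n; check: a_0 = 3, a_1 = -2, a_2 = -15, a_3 = 4, a_4 = 15, a_5 = -2


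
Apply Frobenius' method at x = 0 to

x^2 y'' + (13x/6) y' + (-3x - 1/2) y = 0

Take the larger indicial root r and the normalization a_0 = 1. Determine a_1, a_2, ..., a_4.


Write in Frobenius form y'' + (p(x)/x) y' + (q(x)/x^2) y = 0:
  p(x) = 13/6,  q(x) = -3x - 1/2.
Indicial equation: r(r-1) + (13/6) r + (-1/2) = 0 -> roots r_1 = 1/3, r_2 = -3/2.
Take r = r_1 = 1/3. Let y(x) = x^r sum_{n>=0} a_n x^n with a_0 = 1.
Substitute y = x^r sum a_n x^n and match x^{r+n}. The recurrence is
  D(n) a_n - 3 a_{n-1} = 0,  where D(n) = (r+n)(r+n-1) + (13/6)(r+n) + (-1/2).
  a_n = 3 / D(n) * a_{n-1}.
Since the indicial polynomial factors as (r - r_1)(r - r_2), D(n) = (r_1 + n - r_1)(r_1 + n - r_2) = n(n + 11/6).
Evaluating step by step (a_0 = 1):
  n = 1: D(1) = 1(1 + 11/6) = 17/6; numerator = 3(1) = 3; a_1 = (3)/(17/6) = 18/17
  n = 2: D(2) = 2(2 + 11/6) = 23/3; numerator = 3(18/17) = 54/17; a_2 = (54/17)/(23/3) = 162/391
  n = 3: D(3) = 3(3 + 11/6) = 29/2; numerator = 3(162/391) = 486/391; a_3 = (486/391)/(29/2) = 972/11339
  n = 4: D(4) = 4(4 + 11/6) = 70/3; numerator = 3(972/11339) = 2916/11339; a_4 = (2916/11339)/(70/3) = 4374/396865

r = 1/3; a_0 = 1; a_1 = 18/17; a_2 = 162/391; a_3 = 972/11339; a_4 = 4374/396865


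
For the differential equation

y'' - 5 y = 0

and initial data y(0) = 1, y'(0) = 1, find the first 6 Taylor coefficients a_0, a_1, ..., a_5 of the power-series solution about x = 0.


Ansatz: y(x) = sum_{n>=0} a_n x^n, so y'(x) = sum_{n>=1} n a_n x^(n-1) and y''(x) = sum_{n>=2} n(n-1) a_n x^(n-2).
Substitute into P(x) y'' + Q(x) y' + R(x) y = 0 with P(x) = 1, Q(x) = 0, R(x) = -5, and match powers of x.
Initial conditions: a_0 = 1, a_1 = 1.
Setting the coefficient of each power of x to zero and solving order by order (substituting the coefficients already found):
  x^0: 2 a_2 - 5 a_0 = 0  ->  2 a_2 = 5 a_0 = 5  ->  a_2 = 5/2
  x^1: 6 a_3 - 5 a_1 = 0  ->  6 a_3 = 5 a_1 = 5  ->  a_3 = 5/6
  x^2: 12 a_4 - 5 a_2 = 0  ->  12 a_4 = 5 a_2 = 25/2  ->  a_4 = 25/24
  x^3: 20 a_5 - 5 a_3 = 0  ->  20 a_5 = 5 a_3 = 25/6  ->  a_5 = 5/24
Truncated series: y(x) = 1 + x + (5/2) x^2 + (5/6) x^3 + (25/24) x^4 + (5/24) x^5 + O(x^6).

a_0 = 1; a_1 = 1; a_2 = 5/2; a_3 = 5/6; a_4 = 25/24; a_5 = 5/24


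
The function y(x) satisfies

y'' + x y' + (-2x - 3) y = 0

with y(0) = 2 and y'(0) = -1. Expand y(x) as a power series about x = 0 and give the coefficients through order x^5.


Ansatz: y(x) = sum_{n>=0} a_n x^n, so y'(x) = sum_{n>=1} n a_n x^(n-1) and y''(x) = sum_{n>=2} n(n-1) a_n x^(n-2).
Substitute into P(x) y'' + Q(x) y' + R(x) y = 0 with P(x) = 1, Q(x) = x, R(x) = -2x - 3, and match powers of x.
Initial conditions: a_0 = 2, a_1 = -1.
Setting the coefficient of each power of x to zero and solving order by order (substituting the coefficients already found):
  x^0: 2 a_2 - 3 a_0 = 0  ->  2 a_2 = 3 a_0 = 6  ->  a_2 = 3
  x^1: 6 a_3 - 2 a_1 - 2 a_0 = 0  ->  6 a_3 = 2 a_1 + 2 a_0 = 2  ->  a_3 = 1/3
  x^2: 12 a_4 - a_2 - 2 a_1 = 0  ->  12 a_4 = a_2 + 2 a_1 = 1  ->  a_4 = 1/12
  x^3: 20 a_5 - 2 a_2 = 0  ->  20 a_5 = 2 a_2 = 6  ->  a_5 = 3/10
Truncated series: y(x) = 2 - x + 3 x^2 + (1/3) x^3 + (1/12) x^4 + (3/10) x^5 + O(x^6).

a_0 = 2; a_1 = -1; a_2 = 3; a_3 = 1/3; a_4 = 1/12; a_5 = 3/10


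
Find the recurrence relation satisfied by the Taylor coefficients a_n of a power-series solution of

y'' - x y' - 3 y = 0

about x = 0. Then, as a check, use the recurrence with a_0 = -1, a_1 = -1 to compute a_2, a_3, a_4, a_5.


Substitute y = sum_n a_n x^n.
y''(x) has coefficient (n+2)(n+1) a_{n+2} at x^n;
-x y'(x) has coefficient -n a_n at x^n (shift);
-3 y(x) has coefficient -3 a_n at x^n.
Matching x^n: (n+2)(n+1) a_{n+2} + (-n - 3) a_n = 0.
Thus a_{n+2} = (n + 3) / ((n+1)(n+2)) * a_n.

Check with a_0 = -1, a_1 = -1 (apply the recurrence for n = 0, 1, 2, 3): a_0 = -1, a_1 = -1, a_2 = -3/2, a_3 = -2/3, a_4 = -5/8, a_5 = -1/5.

a_(n+2) = (n + 3) / ((n+1)(n+2)) * a_n; check: a_0 = -1, a_1 = -1, a_2 = -3/2, a_3 = -2/3, a_4 = -5/8, a_5 = -1/5


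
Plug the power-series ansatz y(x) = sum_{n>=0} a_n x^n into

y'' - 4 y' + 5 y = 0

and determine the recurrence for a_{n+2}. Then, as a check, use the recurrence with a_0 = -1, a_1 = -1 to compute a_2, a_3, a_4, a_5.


Substitute y = sum_n a_n x^n.
y''(x) has coefficient (n+2)(n+1) a_{n+2} at x^n;
-4 y'(x) has coefficient -4 (n+1) a_{n+1} at x^n;
5 y(x) has coefficient 5 a_n at x^n.
Matching x^n: (n+2)(n+1) a_{n+2} - 4 (n+1) a_{n+1} + 5 a_n = 0.
Thus a_{n+2} = [4 (n+1) a_{n+1} - 5 a_n] / ((n+1)(n+2)).

Check with a_0 = -1, a_1 = -1 (apply the recurrence for n = 0, 1, 2, 3): a_0 = -1, a_1 = -1, a_2 = 1/2, a_3 = 3/2, a_4 = 31/24, a_5 = 79/120.

a_(n+2) = [4 (n+1) a_(n+1) - 5 a_n] / ((n+1)(n+2)); check: a_0 = -1, a_1 = -1, a_2 = 1/2, a_3 = 3/2, a_4 = 31/24, a_5 = 79/120


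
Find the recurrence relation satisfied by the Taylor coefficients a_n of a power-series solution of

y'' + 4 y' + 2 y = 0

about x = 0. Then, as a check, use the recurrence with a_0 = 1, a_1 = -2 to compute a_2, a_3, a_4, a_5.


Substitute y = sum_n a_n x^n.
y''(x) has coefficient (n+2)(n+1) a_{n+2} at x^n;
4 y'(x) has coefficient 4 (n+1) a_{n+1} at x^n;
2 y(x) has coefficient 2 a_n at x^n.
Matching x^n: (n+2)(n+1) a_{n+2} + 4 (n+1) a_{n+1} + 2 a_n = 0.
Thus a_{n+2} = [-4 (n+1) a_{n+1} - 2 a_n] / ((n+1)(n+2)).

Check with a_0 = 1, a_1 = -2 (apply the recurrence for n = 0, 1, 2, 3): a_0 = 1, a_1 = -2, a_2 = 3, a_3 = -10/3, a_4 = 17/6, a_5 = -29/15.

a_(n+2) = [-4 (n+1) a_(n+1) - 2 a_n] / ((n+1)(n+2)); check: a_0 = 1, a_1 = -2, a_2 = 3, a_3 = -10/3, a_4 = 17/6, a_5 = -29/15


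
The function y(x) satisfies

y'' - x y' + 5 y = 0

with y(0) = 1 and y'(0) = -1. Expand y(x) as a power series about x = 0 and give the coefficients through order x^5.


Ansatz: y(x) = sum_{n>=0} a_n x^n, so y'(x) = sum_{n>=1} n a_n x^(n-1) and y''(x) = sum_{n>=2} n(n-1) a_n x^(n-2).
Substitute into P(x) y'' + Q(x) y' + R(x) y = 0 with P(x) = 1, Q(x) = -x, R(x) = 5, and match powers of x.
Initial conditions: a_0 = 1, a_1 = -1.
Setting the coefficient of each power of x to zero and solving order by order (substituting the coefficients already found):
  x^0: 2 a_2 + 5 a_0 = 0  ->  2 a_2 = -5 a_0 = -5  ->  a_2 = -5/2
  x^1: 6 a_3 + 4 a_1 = 0  ->  6 a_3 = -4 a_1 = 4  ->  a_3 = 2/3
  x^2: 12 a_4 + 3 a_2 = 0  ->  12 a_4 = -3 a_2 = 15/2  ->  a_4 = 5/8
  x^3: 20 a_5 + 2 a_3 = 0  ->  20 a_5 = -2 a_3 = -4/3  ->  a_5 = -1/15
Truncated series: y(x) = 1 - x - (5/2) x^2 + (2/3) x^3 + (5/8) x^4 - (1/15) x^5 + O(x^6).

a_0 = 1; a_1 = -1; a_2 = -5/2; a_3 = 2/3; a_4 = 5/8; a_5 = -1/15


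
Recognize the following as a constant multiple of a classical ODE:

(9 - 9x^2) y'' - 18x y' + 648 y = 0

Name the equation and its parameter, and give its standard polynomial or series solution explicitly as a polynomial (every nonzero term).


All three coefficients share the factor 9; dividing through by 9 gives  (1 - x^2) y'' - 2x y' + 72 y = 0.
This matches the Legendre equation (1 - x^2) y'' - 2x y' + n(n+1) y = 0 (note the -2x y' term) with n(n+1) = 72, so n = 8; the polynomial solution is P_8(x).
With y = sum_k a_k x^k, matching x^k gives (k+2)(k+1) a_{k+2} = [k(k+1) - n(n+1)] a_k = (k - 8)(k + 9) a_k. The right side vanishes at k = 8, so the series with the parity of 8 terminates at degree 8.
Standard normalization (P_n(1) = 1): leading coefficient (2n)!/(2^n (n!)^2) = 20922789888000/(256*1625702400) = 6435/128, so a_8 = 6435/128. Work downward with a_k = (k+1)(k+2) a_{k+2} / ((k - 8)(k + 9)):
  a_6 = (7)(8)(6435/128) / ((6 - 8)(6 + 9)) = (45045/16)/(-30) = -3003/32
  a_4 = (5)(6)(-3003/32) / ((4 - 8)(4 + 9)) = (-45045/16)/(-52) = 3465/64
  a_2 = (3)(4)(3465/64) / ((2 - 8)(2 + 9)) = (10395/16)/(-66) = -315/32
  a_0 = (1)(2)(-315/32) / ((0 - 8)(0 + 9)) = (-315/16)/(-72) = 35/128
Hence P_8(x) = 6435 x^8/128 - 3003 x^6/32 + 3465 x^4/64 - 315 x^2/32 + 35/128.

P_8(x); series = 6435 x^8/128 - 3003 x^6/32 + 3465 x^4/64 - 315 x^2/32 + 35/128


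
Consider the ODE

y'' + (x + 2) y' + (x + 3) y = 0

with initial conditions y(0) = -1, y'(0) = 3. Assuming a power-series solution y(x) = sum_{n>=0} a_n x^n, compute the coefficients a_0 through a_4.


Ansatz: y(x) = sum_{n>=0} a_n x^n, so y'(x) = sum_{n>=1} n a_n x^(n-1) and y''(x) = sum_{n>=2} n(n-1) a_n x^(n-2).
Substitute into P(x) y'' + Q(x) y' + R(x) y = 0 with P(x) = 1, Q(x) = x + 2, R(x) = x + 3, and match powers of x.
Initial conditions: a_0 = -1, a_1 = 3.
Setting the coefficient of each power of x to zero and solving order by order (substituting the coefficients already found):
  x^0: 2 a_2 + 2 a_1 + 3 a_0 = 0  ->  2 a_2 = -2 a_1 - 3 a_0 = -3  ->  a_2 = -3/2
  x^1: 6 a_3 + 4 a_2 + 4 a_1 + a_0 = 0  ->  6 a_3 = -4 a_2 - 4 a_1 - a_0 = -5  ->  a_3 = -5/6
  x^2: 12 a_4 + 6 a_3 + 5 a_2 + a_1 = 0  ->  12 a_4 = -6 a_3 - 5 a_2 - a_1 = 19/2  ->  a_4 = 19/24
Truncated series: y(x) = -1 + 3 x - (3/2) x^2 - (5/6) x^3 + (19/24) x^4 + O(x^5).

a_0 = -1; a_1 = 3; a_2 = -3/2; a_3 = -5/6; a_4 = 19/24


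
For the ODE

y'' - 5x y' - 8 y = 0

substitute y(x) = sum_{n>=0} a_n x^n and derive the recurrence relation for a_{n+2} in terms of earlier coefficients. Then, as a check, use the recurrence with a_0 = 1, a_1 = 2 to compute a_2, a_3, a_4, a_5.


Substitute y = sum_n a_n x^n.
y''(x) has coefficient (n+2)(n+1) a_{n+2} at x^n;
-5 x y'(x) has coefficient -5 n a_n at x^n (shift);
-8 y(x) has coefficient -8 a_n at x^n.
Matching x^n: (n+2)(n+1) a_{n+2} + (-5n - 8) a_n = 0.
Thus a_{n+2} = (5n + 8) / ((n+1)(n+2)) * a_n.

Check with a_0 = 1, a_1 = 2 (apply the recurrence for n = 0, 1, 2, 3): a_0 = 1, a_1 = 2, a_2 = 4, a_3 = 13/3, a_4 = 6, a_5 = 299/60.

a_(n+2) = (5n + 8) / ((n+1)(n+2)) * a_n; check: a_0 = 1, a_1 = 2, a_2 = 4, a_3 = 13/3, a_4 = 6, a_5 = 299/60


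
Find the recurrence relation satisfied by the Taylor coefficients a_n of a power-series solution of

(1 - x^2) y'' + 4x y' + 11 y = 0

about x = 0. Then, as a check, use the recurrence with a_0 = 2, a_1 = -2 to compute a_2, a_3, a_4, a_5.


Substitute y = sum_n a_n x^n.
(1 - 1 x^2) y'' contributes (n+2)(n+1) a_{n+2} - n(n-1) a_n at x^n.
4 x y'(x) contributes 4 n a_n at x^n.
11 y(x) contributes 11 a_n at x^n.
Matching x^n: (n+2)(n+1) a_{n+2} + (-n(n-1) + 4 n + 11) a_n = 0.
Thus a_{n+2} = (n(n-1) - 4 n - 11) / ((n+1)(n+2)) * a_n.

Check with a_0 = 2, a_1 = -2 (apply the recurrence for n = 0, 1, 2, 3): a_0 = 2, a_1 = -2, a_2 = -11, a_3 = 5, a_4 = 187/12, a_5 = -17/4.

a_(n+2) = (n(n-1) - 4 n - 11) / ((n+1)(n+2)) * a_n; check: a_0 = 2, a_1 = -2, a_2 = -11, a_3 = 5, a_4 = 187/12, a_5 = -17/4


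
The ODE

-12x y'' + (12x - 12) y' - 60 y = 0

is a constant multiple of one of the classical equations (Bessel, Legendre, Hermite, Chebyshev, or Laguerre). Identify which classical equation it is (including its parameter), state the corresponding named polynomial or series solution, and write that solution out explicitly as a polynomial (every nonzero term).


All three coefficients share the factor -12; dividing through by -12 gives  x y'' + (1 - x) y' + 5 y = 0.
This matches the Laguerre equation x y'' + (1 - x) y' + n y = 0 with n = 5; the polynomial solution is L_5(x).
With y = sum_k a_k x^k, matching x^k gives (k+1)k a_{k+1} + (k+1) a_{k+1} - k a_k + n a_k = 0, i.e. (k+1)^2 a_{k+1} = (k - n) a_k = (k - 5) a_k. The right side vanishes at k = 5, so the series terminates at degree 5.
Standard normalization L_n(0) = 1 gives a_0 = 1. Work upward with a_{k+1} = (k - 5) a_k / (k+1)^2:
  a_1 = (0 - 5)(1) / 1^2 = -5/1 = -5
  a_2 = (1 - 5)(-5) / 2^2 = 20/4 = 5
  a_3 = (2 - 5)(5) / 3^2 = -15/9 = -5/3
  a_4 = (3 - 5)(-5/3) / 4^2 = (10/3)/16 = 5/24
  a_5 = (4 - 5)(5/24) / 5^2 = (-5/24)/25 = -1/120
Hence L_5(x) = -x^5/120 + 5 x^4/24 - 5 x^3/3 + 5 x^2 - 5 x + 1.

L_5(x); series = -x^5/120 + 5 x^4/24 - 5 x^3/3 + 5 x^2 - 5 x + 1


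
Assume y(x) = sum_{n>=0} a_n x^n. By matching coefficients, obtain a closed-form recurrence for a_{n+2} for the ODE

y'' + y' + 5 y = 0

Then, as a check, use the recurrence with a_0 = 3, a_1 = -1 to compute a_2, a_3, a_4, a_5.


Substitute y = sum_n a_n x^n.
y''(x) has coefficient (n+2)(n+1) a_{n+2} at x^n;
y'(x) has coefficient (n+1) a_{n+1} at x^n;
5 y(x) has coefficient 5 a_n at x^n.
Matching x^n: (n+2)(n+1) a_{n+2} + (n+1) a_{n+1} + 5 a_n = 0.
Thus a_{n+2} = [-(n+1) a_{n+1} - 5 a_n] / ((n+1)(n+2)).

Check with a_0 = 3, a_1 = -1 (apply the recurrence for n = 0, 1, 2, 3): a_0 = 3, a_1 = -1, a_2 = -7, a_3 = 19/6, a_4 = 17/8, a_5 = -73/60.

a_(n+2) = [-(n+1) a_(n+1) - 5 a_n] / ((n+1)(n+2)); check: a_0 = 3, a_1 = -1, a_2 = -7, a_3 = 19/6, a_4 = 17/8, a_5 = -73/60


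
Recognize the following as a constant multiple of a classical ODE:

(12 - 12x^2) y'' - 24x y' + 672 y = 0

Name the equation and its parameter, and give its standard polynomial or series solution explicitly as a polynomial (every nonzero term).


All three coefficients share the factor 12; dividing through by 12 gives  (1 - x^2) y'' - 2x y' + 56 y = 0.
This matches the Legendre equation (1 - x^2) y'' - 2x y' + n(n+1) y = 0 (note the -2x y' term) with n(n+1) = 56, so n = 7; the polynomial solution is P_7(x).
With y = sum_k a_k x^k, matching x^k gives (k+2)(k+1) a_{k+2} = [k(k+1) - n(n+1)] a_k = (k - 7)(k + 8) a_k. The right side vanishes at k = 7, so the series with the parity of 7 terminates at degree 7.
Standard normalization (P_n(1) = 1): leading coefficient (2n)!/(2^n (n!)^2) = 87178291200/(128*25401600) = 429/16, so a_7 = 429/16. Work downward with a_k = (k+1)(k+2) a_{k+2} / ((k - 7)(k + 8)):
  a_5 = (6)(7)(429/16) / ((5 - 7)(5 + 8)) = (9009/8)/(-26) = -693/16
  a_3 = (4)(5)(-693/16) / ((3 - 7)(3 + 8)) = (-3465/4)/(-44) = 315/16
  a_1 = (2)(3)(315/16) / ((1 - 7)(1 + 8)) = (945/8)/(-54) = -35/16
Hence P_7(x) = 429 x^7/16 - 693 x^5/16 + 315 x^3/16 - 35 x/16.

P_7(x); series = 429 x^7/16 - 693 x^5/16 + 315 x^3/16 - 35 x/16


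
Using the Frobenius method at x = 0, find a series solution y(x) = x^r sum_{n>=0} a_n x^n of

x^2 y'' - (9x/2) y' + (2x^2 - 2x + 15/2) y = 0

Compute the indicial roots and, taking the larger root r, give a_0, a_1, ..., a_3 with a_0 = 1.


Write in Frobenius form y'' + (p(x)/x) y' + (q(x)/x^2) y = 0:
  p(x) = -9/2,  q(x) = 2x^2 - 2x + 15/2.
Indicial equation: r(r-1) + (-9/2) r + (15/2) = 0 -> roots r_1 = 3, r_2 = 5/2.
Take r = r_1 = 3. Let y(x) = x^r sum_{n>=0} a_n x^n with a_0 = 1.
Substitute y = x^r sum a_n x^n and match x^{r+n}. The recurrence is
  D(n) a_n - 2 a_{n-1} + 2 a_{n-2} = 0,  where D(n) = (r+n)(r+n-1) + (-9/2)(r+n) + (15/2).
  a_n = [2 a_{n-1} - 2 a_{n-2}] / D(n).
Since the indicial polynomial factors as (r - r_1)(r - r_2), D(n) = (r_1 + n - r_1)(r_1 + n - r_2) = n(n + 1/2).
Evaluating step by step (a_0 = 1):
  n = 1: D(1) = 1(1 + 1/2) = 3/2; numerator = 2(1) = 2; a_1 = (2)/(3/2) = 4/3
  n = 2: D(2) = 2(2 + 1/2) = 5; numerator = 2(4/3) - 2(1) = 2/3; a_2 = (2/3)/(5) = 2/15
  n = 3: D(3) = 3(3 + 1/2) = 21/2; numerator = 2(2/15) - 2(4/3) = -12/5; a_3 = (-12/5)/(21/2) = -8/35

r = 3; a_0 = 1; a_1 = 4/3; a_2 = 2/15; a_3 = -8/35


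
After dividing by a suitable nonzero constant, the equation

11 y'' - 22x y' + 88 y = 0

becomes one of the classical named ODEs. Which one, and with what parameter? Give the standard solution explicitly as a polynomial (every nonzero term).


All three coefficients share the factor 11; dividing through by 11 gives  y'' - 2x y' + 8 y = 0.
This matches the Hermite equation y'' - 2x y' + 2n y = 0 with 2n = 8, so n = 4; the polynomial solution is H_4(x).
With y = sum_k a_k x^k, matching x^k gives (k+2)(k+1) a_{k+2} = 2(k - n) a_k = 2(k - 4) a_k. The right side vanishes at k = 4, so the series with the parity of 4 terminates at degree 4.
Standard normalization: leading coefficient of H_n is 2^n, so a_4 = 2^4 = 16. Work downward with a_k = (k+1)(k+2) a_{k+2} / (2(k - n)):
  a_2 = (3)(4)(16) / (2(2 - 4)) = 192/(-4) = -48
  a_0 = (1)(2)(-48) / (2(0 - 4)) = -96/(-8) = 12
Hence H_4(x) = 16 x^4 - 48 x^2 + 12.

H_4(x); series = 16 x^4 - 48 x^2 + 12


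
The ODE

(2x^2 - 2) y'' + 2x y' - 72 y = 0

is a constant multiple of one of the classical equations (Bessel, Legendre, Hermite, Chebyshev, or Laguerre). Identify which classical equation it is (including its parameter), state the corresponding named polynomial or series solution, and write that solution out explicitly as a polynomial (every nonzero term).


All three coefficients share the factor -2; dividing through by -2 gives  (1 - x^2) y'' - x y' + 36 y = 0.
This matches the Chebyshev equation (1 - x^2) y'' - x y' + n^2 y = 0 (note the -x y' term, not -2x y') with n^2 = 36, so n = 6; the polynomial solution is T_6(x).
With y = sum_k a_k x^k, matching x^k gives (k+2)(k+1) a_{k+2} = (k^2 - n^2) a_k = (k - 6)(k + 6) a_k. The right side vanishes at k = 6, so the series with the parity of 6 terminates at degree 6.
Standard normalization: leading coefficient of T_n is 2^(n-1), so a_6 = 2^5 = 32. Work downward with a_k = (k+1)(k+2) a_{k+2} / ((k - 6)(k + 6)):
  a_4 = (5)(6)(32) / ((4 - 6)(4 + 6)) = 960/(-20) = -48
  a_2 = (3)(4)(-48) / ((2 - 6)(2 + 6)) = -576/(-32) = 18
  a_0 = (1)(2)(18) / ((0 - 6)(0 + 6)) = 36/(-36) = -1
Hence T_6(x) = 32 x^6 - 48 x^4 + 18 x^2 - 1.

T_6(x); series = 32 x^6 - 48 x^4 + 18 x^2 - 1


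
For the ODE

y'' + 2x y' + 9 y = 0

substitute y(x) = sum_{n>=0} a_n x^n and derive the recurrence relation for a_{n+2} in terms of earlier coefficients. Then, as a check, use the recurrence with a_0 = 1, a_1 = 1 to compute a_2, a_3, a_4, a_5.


Substitute y = sum_n a_n x^n.
y''(x) has coefficient (n+2)(n+1) a_{n+2} at x^n;
2 x y'(x) has coefficient 2 n a_n at x^n (shift);
9 y(x) has coefficient 9 a_n at x^n.
Matching x^n: (n+2)(n+1) a_{n+2} + (2n + 9) a_n = 0.
Thus a_{n+2} = (-2n - 9) / ((n+1)(n+2)) * a_n.

Check with a_0 = 1, a_1 = 1 (apply the recurrence for n = 0, 1, 2, 3): a_0 = 1, a_1 = 1, a_2 = -9/2, a_3 = -11/6, a_4 = 39/8, a_5 = 11/8.

a_(n+2) = (-2n - 9) / ((n+1)(n+2)) * a_n; check: a_0 = 1, a_1 = 1, a_2 = -9/2, a_3 = -11/6, a_4 = 39/8, a_5 = 11/8


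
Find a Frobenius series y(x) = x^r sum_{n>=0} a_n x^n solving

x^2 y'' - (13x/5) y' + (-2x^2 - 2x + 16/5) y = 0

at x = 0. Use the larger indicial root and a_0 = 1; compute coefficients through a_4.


Write in Frobenius form y'' + (p(x)/x) y' + (q(x)/x^2) y = 0:
  p(x) = -13/5,  q(x) = -2x^2 - 2x + 16/5.
Indicial equation: r(r-1) + (-13/5) r + (16/5) = 0 -> roots r_1 = 2, r_2 = 8/5.
Take r = r_1 = 2. Let y(x) = x^r sum_{n>=0} a_n x^n with a_0 = 1.
Substitute y = x^r sum a_n x^n and match x^{r+n}. The recurrence is
  D(n) a_n - 2 a_{n-1} - 2 a_{n-2} = 0,  where D(n) = (r+n)(r+n-1) + (-13/5)(r+n) + (16/5).
  a_n = [2 a_{n-1} + 2 a_{n-2}] / D(n).
Since the indicial polynomial factors as (r - r_1)(r - r_2), D(n) = (r_1 + n - r_1)(r_1 + n - r_2) = n(n + 2/5).
Evaluating step by step (a_0 = 1):
  n = 1: D(1) = 1(1 + 2/5) = 7/5; numerator = 2(1) = 2; a_1 = (2)/(7/5) = 10/7
  n = 2: D(2) = 2(2 + 2/5) = 24/5; numerator = 2(10/7) + 2(1) = 34/7; a_2 = (34/7)/(24/5) = 85/84
  n = 3: D(3) = 3(3 + 2/5) = 51/5; numerator = 2(85/84) + 2(10/7) = 205/42; a_3 = (205/42)/(51/5) = 1025/2142
  n = 4: D(4) = 4(4 + 2/5) = 88/5; numerator = 2(1025/2142) + 2(85/84) = 6385/2142; a_4 = (6385/2142)/(88/5) = 31925/188496

r = 2; a_0 = 1; a_1 = 10/7; a_2 = 85/84; a_3 = 1025/2142; a_4 = 31925/188496


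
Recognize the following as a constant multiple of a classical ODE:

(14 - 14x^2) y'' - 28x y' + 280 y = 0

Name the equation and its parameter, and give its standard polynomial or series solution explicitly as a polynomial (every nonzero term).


All three coefficients share the factor 14; dividing through by 14 gives  (1 - x^2) y'' - 2x y' + 20 y = 0.
This matches the Legendre equation (1 - x^2) y'' - 2x y' + n(n+1) y = 0 (note the -2x y' term) with n(n+1) = 20, so n = 4; the polynomial solution is P_4(x).
With y = sum_k a_k x^k, matching x^k gives (k+2)(k+1) a_{k+2} = [k(k+1) - n(n+1)] a_k = (k - 4)(k + 5) a_k. The right side vanishes at k = 4, so the series with the parity of 4 terminates at degree 4.
Standard normalization (P_n(1) = 1): leading coefficient (2n)!/(2^n (n!)^2) = 40320/(16*576) = 35/8, so a_4 = 35/8. Work downward with a_k = (k+1)(k+2) a_{k+2} / ((k - 4)(k + 5)):
  a_2 = (3)(4)(35/8) / ((2 - 4)(2 + 5)) = (105/2)/(-14) = -15/4
  a_0 = (1)(2)(-15/4) / ((0 - 4)(0 + 5)) = (-15/2)/(-20) = 3/8
Hence P_4(x) = 35 x^4/8 - 15 x^2/4 + 3/8.

P_4(x); series = 35 x^4/8 - 15 x^2/4 + 3/8
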